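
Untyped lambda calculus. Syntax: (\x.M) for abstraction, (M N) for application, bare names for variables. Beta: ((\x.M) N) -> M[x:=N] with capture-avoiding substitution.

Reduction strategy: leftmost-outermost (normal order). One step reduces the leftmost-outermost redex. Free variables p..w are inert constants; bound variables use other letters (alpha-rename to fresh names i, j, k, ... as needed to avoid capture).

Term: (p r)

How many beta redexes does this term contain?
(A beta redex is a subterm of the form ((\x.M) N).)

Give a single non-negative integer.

Term: (p r)
  (no redexes)
Total redexes: 0

Answer: 0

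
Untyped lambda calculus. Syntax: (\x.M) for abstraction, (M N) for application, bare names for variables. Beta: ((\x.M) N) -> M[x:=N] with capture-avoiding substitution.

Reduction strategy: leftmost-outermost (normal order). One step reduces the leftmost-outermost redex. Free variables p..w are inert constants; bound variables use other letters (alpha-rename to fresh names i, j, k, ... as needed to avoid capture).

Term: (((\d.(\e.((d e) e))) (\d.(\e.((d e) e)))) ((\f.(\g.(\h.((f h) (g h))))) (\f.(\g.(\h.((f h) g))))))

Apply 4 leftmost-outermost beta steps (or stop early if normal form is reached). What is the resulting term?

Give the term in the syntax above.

Answer: ((((\f.(\g.(\h.((f h) (g h))))) (\f.(\g.(\h.((f h) g))))) ((\f.(\g.(\h.((f h) (g h))))) (\f.(\g.(\h.((f h) g)))))) ((\f.(\g.(\h.((f h) (g h))))) (\f.(\g.(\h.((f h) g))))))

Derivation:
Step 0: (((\d.(\e.((d e) e))) (\d.(\e.((d e) e)))) ((\f.(\g.(\h.((f h) (g h))))) (\f.(\g.(\h.((f h) g))))))
Step 1: ((\e.(((\d.(\e.((d e) e))) e) e)) ((\f.(\g.(\h.((f h) (g h))))) (\f.(\g.(\h.((f h) g))))))
Step 2: (((\d.(\e.((d e) e))) ((\f.(\g.(\h.((f h) (g h))))) (\f.(\g.(\h.((f h) g)))))) ((\f.(\g.(\h.((f h) (g h))))) (\f.(\g.(\h.((f h) g))))))
Step 3: ((\e.((((\f.(\g.(\h.((f h) (g h))))) (\f.(\g.(\h.((f h) g))))) e) e)) ((\f.(\g.(\h.((f h) (g h))))) (\f.(\g.(\h.((f h) g))))))
Step 4: ((((\f.(\g.(\h.((f h) (g h))))) (\f.(\g.(\h.((f h) g))))) ((\f.(\g.(\h.((f h) (g h))))) (\f.(\g.(\h.((f h) g)))))) ((\f.(\g.(\h.((f h) (g h))))) (\f.(\g.(\h.((f h) g))))))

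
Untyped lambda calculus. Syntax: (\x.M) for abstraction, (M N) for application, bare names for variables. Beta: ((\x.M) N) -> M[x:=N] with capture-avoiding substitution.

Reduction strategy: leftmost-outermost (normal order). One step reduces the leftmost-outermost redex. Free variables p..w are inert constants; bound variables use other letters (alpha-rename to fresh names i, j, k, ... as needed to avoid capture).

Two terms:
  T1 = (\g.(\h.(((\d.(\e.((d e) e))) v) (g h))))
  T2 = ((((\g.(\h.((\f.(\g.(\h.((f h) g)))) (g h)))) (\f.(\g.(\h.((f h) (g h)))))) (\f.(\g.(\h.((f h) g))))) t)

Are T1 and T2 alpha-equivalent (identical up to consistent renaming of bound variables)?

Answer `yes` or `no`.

Answer: no

Derivation:
Term 1: (\g.(\h.(((\d.(\e.((d e) e))) v) (g h))))
Term 2: ((((\g.(\h.((\f.(\g.(\h.((f h) g)))) (g h)))) (\f.(\g.(\h.((f h) (g h)))))) (\f.(\g.(\h.((f h) g))))) t)
Alpha-equivalence: compare structure up to binder renaming.
Result: False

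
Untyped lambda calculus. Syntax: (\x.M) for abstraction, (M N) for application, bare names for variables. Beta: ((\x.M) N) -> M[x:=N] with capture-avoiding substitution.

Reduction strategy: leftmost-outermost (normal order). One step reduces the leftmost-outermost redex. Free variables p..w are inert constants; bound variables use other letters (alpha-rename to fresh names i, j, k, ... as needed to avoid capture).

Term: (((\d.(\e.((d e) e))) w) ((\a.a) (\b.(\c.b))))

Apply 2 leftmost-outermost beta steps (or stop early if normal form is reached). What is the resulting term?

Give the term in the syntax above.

Answer: ((w ((\a.a) (\b.(\c.b)))) ((\a.a) (\b.(\c.b))))

Derivation:
Step 0: (((\d.(\e.((d e) e))) w) ((\a.a) (\b.(\c.b))))
Step 1: ((\e.((w e) e)) ((\a.a) (\b.(\c.b))))
Step 2: ((w ((\a.a) (\b.(\c.b)))) ((\a.a) (\b.(\c.b))))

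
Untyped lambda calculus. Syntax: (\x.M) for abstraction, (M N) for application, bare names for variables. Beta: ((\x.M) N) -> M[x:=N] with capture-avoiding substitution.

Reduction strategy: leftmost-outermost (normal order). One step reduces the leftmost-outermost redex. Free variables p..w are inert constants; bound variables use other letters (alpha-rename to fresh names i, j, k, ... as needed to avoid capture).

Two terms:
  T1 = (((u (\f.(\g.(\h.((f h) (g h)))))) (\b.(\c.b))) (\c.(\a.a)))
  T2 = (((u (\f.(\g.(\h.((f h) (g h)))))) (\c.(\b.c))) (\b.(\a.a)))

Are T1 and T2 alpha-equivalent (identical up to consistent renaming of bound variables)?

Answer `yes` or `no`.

Answer: yes

Derivation:
Term 1: (((u (\f.(\g.(\h.((f h) (g h)))))) (\b.(\c.b))) (\c.(\a.a)))
Term 2: (((u (\f.(\g.(\h.((f h) (g h)))))) (\c.(\b.c))) (\b.(\a.a)))
Alpha-equivalence: compare structure up to binder renaming.
Result: True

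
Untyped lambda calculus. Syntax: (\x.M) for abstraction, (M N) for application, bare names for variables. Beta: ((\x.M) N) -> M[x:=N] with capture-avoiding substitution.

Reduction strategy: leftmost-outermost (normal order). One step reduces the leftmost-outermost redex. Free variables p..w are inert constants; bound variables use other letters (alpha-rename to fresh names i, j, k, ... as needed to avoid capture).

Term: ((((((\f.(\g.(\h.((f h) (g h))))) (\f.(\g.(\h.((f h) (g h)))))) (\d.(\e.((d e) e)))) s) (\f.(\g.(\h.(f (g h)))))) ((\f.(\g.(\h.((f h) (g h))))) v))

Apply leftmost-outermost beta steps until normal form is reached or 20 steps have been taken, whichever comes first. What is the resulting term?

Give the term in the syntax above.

Step 0: ((((((\f.(\g.(\h.((f h) (g h))))) (\f.(\g.(\h.((f h) (g h)))))) (\d.(\e.((d e) e)))) s) (\f.(\g.(\h.(f (g h)))))) ((\f.(\g.(\h.((f h) (g h))))) v))
Step 1: (((((\g.(\h.(((\f.(\g.(\h.((f h) (g h))))) h) (g h)))) (\d.(\e.((d e) e)))) s) (\f.(\g.(\h.(f (g h)))))) ((\f.(\g.(\h.((f h) (g h))))) v))
Step 2: ((((\h.(((\f.(\g.(\h.((f h) (g h))))) h) ((\d.(\e.((d e) e))) h))) s) (\f.(\g.(\h.(f (g h)))))) ((\f.(\g.(\h.((f h) (g h))))) v))
Step 3: (((((\f.(\g.(\h.((f h) (g h))))) s) ((\d.(\e.((d e) e))) s)) (\f.(\g.(\h.(f (g h)))))) ((\f.(\g.(\h.((f h) (g h))))) v))
Step 4: ((((\g.(\h.((s h) (g h)))) ((\d.(\e.((d e) e))) s)) (\f.(\g.(\h.(f (g h)))))) ((\f.(\g.(\h.((f h) (g h))))) v))
Step 5: (((\h.((s h) (((\d.(\e.((d e) e))) s) h))) (\f.(\g.(\h.(f (g h)))))) ((\f.(\g.(\h.((f h) (g h))))) v))
Step 6: (((s (\f.(\g.(\h.(f (g h)))))) (((\d.(\e.((d e) e))) s) (\f.(\g.(\h.(f (g h))))))) ((\f.(\g.(\h.((f h) (g h))))) v))
Step 7: (((s (\f.(\g.(\h.(f (g h)))))) ((\e.((s e) e)) (\f.(\g.(\h.(f (g h))))))) ((\f.(\g.(\h.((f h) (g h))))) v))
Step 8: (((s (\f.(\g.(\h.(f (g h)))))) ((s (\f.(\g.(\h.(f (g h)))))) (\f.(\g.(\h.(f (g h))))))) ((\f.(\g.(\h.((f h) (g h))))) v))
Step 9: (((s (\f.(\g.(\h.(f (g h)))))) ((s (\f.(\g.(\h.(f (g h)))))) (\f.(\g.(\h.(f (g h))))))) (\g.(\h.((v h) (g h)))))

Answer: (((s (\f.(\g.(\h.(f (g h)))))) ((s (\f.(\g.(\h.(f (g h)))))) (\f.(\g.(\h.(f (g h))))))) (\g.(\h.((v h) (g h)))))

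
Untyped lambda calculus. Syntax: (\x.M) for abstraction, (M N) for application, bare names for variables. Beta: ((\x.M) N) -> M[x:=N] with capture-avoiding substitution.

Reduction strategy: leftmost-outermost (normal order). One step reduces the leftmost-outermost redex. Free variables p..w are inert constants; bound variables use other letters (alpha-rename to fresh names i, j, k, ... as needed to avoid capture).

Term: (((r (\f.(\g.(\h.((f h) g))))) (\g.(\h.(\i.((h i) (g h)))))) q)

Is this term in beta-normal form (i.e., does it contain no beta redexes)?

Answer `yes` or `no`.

Answer: yes

Derivation:
Term: (((r (\f.(\g.(\h.((f h) g))))) (\g.(\h.(\i.((h i) (g h)))))) q)
No beta redexes found.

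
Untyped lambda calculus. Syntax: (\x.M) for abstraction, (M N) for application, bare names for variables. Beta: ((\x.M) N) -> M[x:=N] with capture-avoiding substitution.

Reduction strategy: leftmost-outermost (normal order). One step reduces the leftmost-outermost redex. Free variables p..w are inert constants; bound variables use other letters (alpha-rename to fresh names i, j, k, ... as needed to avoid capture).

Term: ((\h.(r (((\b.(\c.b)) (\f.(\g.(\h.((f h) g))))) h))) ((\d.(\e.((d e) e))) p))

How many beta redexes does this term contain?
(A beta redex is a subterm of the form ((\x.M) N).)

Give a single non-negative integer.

Answer: 3

Derivation:
Term: ((\h.(r (((\b.(\c.b)) (\f.(\g.(\h.((f h) g))))) h))) ((\d.(\e.((d e) e))) p))
  Redex: ((\h.(r (((\b.(\c.b)) (\f.(\g.(\h.((f h) g))))) h))) ((\d.(\e.((d e) e))) p))
  Redex: ((\b.(\c.b)) (\f.(\g.(\h.((f h) g)))))
  Redex: ((\d.(\e.((d e) e))) p)
Total redexes: 3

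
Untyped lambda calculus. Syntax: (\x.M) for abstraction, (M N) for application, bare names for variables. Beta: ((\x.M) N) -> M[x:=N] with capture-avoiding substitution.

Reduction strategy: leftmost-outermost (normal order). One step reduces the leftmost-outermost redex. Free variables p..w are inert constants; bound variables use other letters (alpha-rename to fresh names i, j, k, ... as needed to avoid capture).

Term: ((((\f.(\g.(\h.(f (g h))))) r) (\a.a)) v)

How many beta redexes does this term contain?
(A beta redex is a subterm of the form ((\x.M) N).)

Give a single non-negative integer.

Answer: 1

Derivation:
Term: ((((\f.(\g.(\h.(f (g h))))) r) (\a.a)) v)
  Redex: ((\f.(\g.(\h.(f (g h))))) r)
Total redexes: 1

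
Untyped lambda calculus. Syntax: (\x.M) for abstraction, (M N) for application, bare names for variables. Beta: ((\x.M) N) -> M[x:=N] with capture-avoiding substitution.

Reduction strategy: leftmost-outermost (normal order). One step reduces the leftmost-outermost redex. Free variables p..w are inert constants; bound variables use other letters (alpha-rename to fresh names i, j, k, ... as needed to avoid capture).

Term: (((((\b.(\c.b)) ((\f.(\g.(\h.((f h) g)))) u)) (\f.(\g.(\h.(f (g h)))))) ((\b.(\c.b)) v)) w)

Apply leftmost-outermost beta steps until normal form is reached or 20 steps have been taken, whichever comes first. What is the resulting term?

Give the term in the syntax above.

Step 0: (((((\b.(\c.b)) ((\f.(\g.(\h.((f h) g)))) u)) (\f.(\g.(\h.(f (g h)))))) ((\b.(\c.b)) v)) w)
Step 1: ((((\c.((\f.(\g.(\h.((f h) g)))) u)) (\f.(\g.(\h.(f (g h)))))) ((\b.(\c.b)) v)) w)
Step 2: ((((\f.(\g.(\h.((f h) g)))) u) ((\b.(\c.b)) v)) w)
Step 3: (((\g.(\h.((u h) g))) ((\b.(\c.b)) v)) w)
Step 4: ((\h.((u h) ((\b.(\c.b)) v))) w)
Step 5: ((u w) ((\b.(\c.b)) v))
Step 6: ((u w) (\c.v))

Answer: ((u w) (\c.v))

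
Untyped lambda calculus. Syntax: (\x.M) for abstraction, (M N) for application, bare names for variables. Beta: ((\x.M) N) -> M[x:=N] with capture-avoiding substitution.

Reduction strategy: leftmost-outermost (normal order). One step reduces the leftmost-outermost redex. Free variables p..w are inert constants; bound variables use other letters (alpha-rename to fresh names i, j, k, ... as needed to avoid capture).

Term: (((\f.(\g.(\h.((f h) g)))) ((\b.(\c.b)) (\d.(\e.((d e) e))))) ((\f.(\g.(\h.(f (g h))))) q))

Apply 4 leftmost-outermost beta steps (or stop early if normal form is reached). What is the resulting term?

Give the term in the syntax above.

Answer: (\h.((\d.(\e.((d e) e))) ((\f.(\g.(\h.(f (g h))))) q)))

Derivation:
Step 0: (((\f.(\g.(\h.((f h) g)))) ((\b.(\c.b)) (\d.(\e.((d e) e))))) ((\f.(\g.(\h.(f (g h))))) q))
Step 1: ((\g.(\h.((((\b.(\c.b)) (\d.(\e.((d e) e)))) h) g))) ((\f.(\g.(\h.(f (g h))))) q))
Step 2: (\h.((((\b.(\c.b)) (\d.(\e.((d e) e)))) h) ((\f.(\g.(\h.(f (g h))))) q)))
Step 3: (\h.(((\c.(\d.(\e.((d e) e)))) h) ((\f.(\g.(\h.(f (g h))))) q)))
Step 4: (\h.((\d.(\e.((d e) e))) ((\f.(\g.(\h.(f (g h))))) q)))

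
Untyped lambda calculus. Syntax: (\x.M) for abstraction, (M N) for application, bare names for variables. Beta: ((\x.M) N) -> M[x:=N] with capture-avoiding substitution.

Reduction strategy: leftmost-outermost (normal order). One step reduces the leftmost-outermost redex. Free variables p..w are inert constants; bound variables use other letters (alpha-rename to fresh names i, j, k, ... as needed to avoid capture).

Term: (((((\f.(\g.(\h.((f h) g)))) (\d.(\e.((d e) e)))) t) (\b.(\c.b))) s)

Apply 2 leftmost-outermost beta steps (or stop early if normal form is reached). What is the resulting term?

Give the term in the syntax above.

Answer: (((\h.(((\d.(\e.((d e) e))) h) t)) (\b.(\c.b))) s)

Derivation:
Step 0: (((((\f.(\g.(\h.((f h) g)))) (\d.(\e.((d e) e)))) t) (\b.(\c.b))) s)
Step 1: ((((\g.(\h.(((\d.(\e.((d e) e))) h) g))) t) (\b.(\c.b))) s)
Step 2: (((\h.(((\d.(\e.((d e) e))) h) t)) (\b.(\c.b))) s)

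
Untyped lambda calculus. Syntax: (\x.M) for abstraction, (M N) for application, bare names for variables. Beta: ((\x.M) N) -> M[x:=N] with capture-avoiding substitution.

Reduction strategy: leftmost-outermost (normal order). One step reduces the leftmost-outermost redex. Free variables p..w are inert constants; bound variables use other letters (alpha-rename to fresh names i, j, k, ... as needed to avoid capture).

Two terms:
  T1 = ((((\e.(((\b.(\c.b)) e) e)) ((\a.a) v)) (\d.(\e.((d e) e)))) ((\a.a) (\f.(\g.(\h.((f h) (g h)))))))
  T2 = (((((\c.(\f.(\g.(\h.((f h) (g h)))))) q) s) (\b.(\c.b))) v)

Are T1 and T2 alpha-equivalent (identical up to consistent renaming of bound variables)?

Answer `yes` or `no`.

Answer: no

Derivation:
Term 1: ((((\e.(((\b.(\c.b)) e) e)) ((\a.a) v)) (\d.(\e.((d e) e)))) ((\a.a) (\f.(\g.(\h.((f h) (g h)))))))
Term 2: (((((\c.(\f.(\g.(\h.((f h) (g h)))))) q) s) (\b.(\c.b))) v)
Alpha-equivalence: compare structure up to binder renaming.
Result: False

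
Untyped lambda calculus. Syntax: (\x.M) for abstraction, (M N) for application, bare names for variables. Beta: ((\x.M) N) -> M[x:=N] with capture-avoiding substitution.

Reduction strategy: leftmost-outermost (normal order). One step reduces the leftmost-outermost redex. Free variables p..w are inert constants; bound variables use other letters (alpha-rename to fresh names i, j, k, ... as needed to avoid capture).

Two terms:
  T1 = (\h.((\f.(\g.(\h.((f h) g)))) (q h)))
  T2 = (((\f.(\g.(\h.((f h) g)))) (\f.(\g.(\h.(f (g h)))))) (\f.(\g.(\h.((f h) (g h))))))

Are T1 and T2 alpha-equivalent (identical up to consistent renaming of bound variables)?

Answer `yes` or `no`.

Term 1: (\h.((\f.(\g.(\h.((f h) g)))) (q h)))
Term 2: (((\f.(\g.(\h.((f h) g)))) (\f.(\g.(\h.(f (g h)))))) (\f.(\g.(\h.((f h) (g h))))))
Alpha-equivalence: compare structure up to binder renaming.
Result: False

Answer: no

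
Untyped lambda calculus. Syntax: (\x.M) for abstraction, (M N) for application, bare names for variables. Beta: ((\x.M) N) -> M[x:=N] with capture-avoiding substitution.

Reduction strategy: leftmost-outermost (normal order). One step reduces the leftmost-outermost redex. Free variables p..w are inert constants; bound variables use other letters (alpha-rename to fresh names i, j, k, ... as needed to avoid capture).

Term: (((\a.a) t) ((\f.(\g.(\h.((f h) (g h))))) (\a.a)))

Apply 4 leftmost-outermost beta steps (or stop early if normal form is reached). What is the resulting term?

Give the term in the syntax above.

Answer: (t (\g.(\h.(h (g h)))))

Derivation:
Step 0: (((\a.a) t) ((\f.(\g.(\h.((f h) (g h))))) (\a.a)))
Step 1: (t ((\f.(\g.(\h.((f h) (g h))))) (\a.a)))
Step 2: (t (\g.(\h.(((\a.a) h) (g h)))))
Step 3: (t (\g.(\h.(h (g h)))))
Step 4: (normal form reached)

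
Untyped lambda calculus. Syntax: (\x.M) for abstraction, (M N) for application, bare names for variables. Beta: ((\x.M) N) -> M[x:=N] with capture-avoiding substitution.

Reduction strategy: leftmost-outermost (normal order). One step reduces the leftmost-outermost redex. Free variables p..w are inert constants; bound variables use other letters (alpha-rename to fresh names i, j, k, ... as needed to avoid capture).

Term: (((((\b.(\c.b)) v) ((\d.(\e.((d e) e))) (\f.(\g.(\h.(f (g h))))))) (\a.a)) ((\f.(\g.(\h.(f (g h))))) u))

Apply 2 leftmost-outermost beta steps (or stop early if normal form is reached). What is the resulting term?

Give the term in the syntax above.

Answer: ((v (\a.a)) ((\f.(\g.(\h.(f (g h))))) u))

Derivation:
Step 0: (((((\b.(\c.b)) v) ((\d.(\e.((d e) e))) (\f.(\g.(\h.(f (g h))))))) (\a.a)) ((\f.(\g.(\h.(f (g h))))) u))
Step 1: ((((\c.v) ((\d.(\e.((d e) e))) (\f.(\g.(\h.(f (g h))))))) (\a.a)) ((\f.(\g.(\h.(f (g h))))) u))
Step 2: ((v (\a.a)) ((\f.(\g.(\h.(f (g h))))) u))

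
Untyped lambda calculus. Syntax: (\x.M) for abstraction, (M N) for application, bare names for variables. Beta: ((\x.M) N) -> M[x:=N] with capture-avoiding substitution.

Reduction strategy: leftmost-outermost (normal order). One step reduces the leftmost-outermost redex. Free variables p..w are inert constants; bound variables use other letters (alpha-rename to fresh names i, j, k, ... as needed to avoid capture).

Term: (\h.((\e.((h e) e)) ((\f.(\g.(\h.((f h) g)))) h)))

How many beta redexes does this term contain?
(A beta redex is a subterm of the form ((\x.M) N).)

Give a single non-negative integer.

Answer: 2

Derivation:
Term: (\h.((\e.((h e) e)) ((\f.(\g.(\h.((f h) g)))) h)))
  Redex: ((\e.((h e) e)) ((\f.(\g.(\h.((f h) g)))) h))
  Redex: ((\f.(\g.(\h.((f h) g)))) h)
Total redexes: 2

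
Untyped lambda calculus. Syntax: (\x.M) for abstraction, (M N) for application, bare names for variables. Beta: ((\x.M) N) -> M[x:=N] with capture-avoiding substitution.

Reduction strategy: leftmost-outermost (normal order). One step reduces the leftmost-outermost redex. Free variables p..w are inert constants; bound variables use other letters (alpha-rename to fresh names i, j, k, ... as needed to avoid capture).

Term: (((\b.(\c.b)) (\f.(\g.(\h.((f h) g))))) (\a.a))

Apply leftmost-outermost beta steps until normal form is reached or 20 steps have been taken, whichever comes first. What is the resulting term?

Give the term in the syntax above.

Answer: (\f.(\g.(\h.((f h) g))))

Derivation:
Step 0: (((\b.(\c.b)) (\f.(\g.(\h.((f h) g))))) (\a.a))
Step 1: ((\c.(\f.(\g.(\h.((f h) g))))) (\a.a))
Step 2: (\f.(\g.(\h.((f h) g))))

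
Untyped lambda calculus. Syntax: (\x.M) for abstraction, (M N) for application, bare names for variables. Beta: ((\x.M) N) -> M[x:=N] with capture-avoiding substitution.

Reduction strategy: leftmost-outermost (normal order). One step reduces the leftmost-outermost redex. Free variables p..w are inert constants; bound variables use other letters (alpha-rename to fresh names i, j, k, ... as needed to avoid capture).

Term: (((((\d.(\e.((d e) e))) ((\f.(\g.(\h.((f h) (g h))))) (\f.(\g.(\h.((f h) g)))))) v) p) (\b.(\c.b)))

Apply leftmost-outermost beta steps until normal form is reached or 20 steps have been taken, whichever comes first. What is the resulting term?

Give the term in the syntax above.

Answer: (((v p) (v v)) (\b.(\c.b)))

Derivation:
Step 0: (((((\d.(\e.((d e) e))) ((\f.(\g.(\h.((f h) (g h))))) (\f.(\g.(\h.((f h) g)))))) v) p) (\b.(\c.b)))
Step 1: ((((\e.((((\f.(\g.(\h.((f h) (g h))))) (\f.(\g.(\h.((f h) g))))) e) e)) v) p) (\b.(\c.b)))
Step 2: ((((((\f.(\g.(\h.((f h) (g h))))) (\f.(\g.(\h.((f h) g))))) v) v) p) (\b.(\c.b)))
Step 3: (((((\g.(\h.(((\f.(\g.(\h.((f h) g)))) h) (g h)))) v) v) p) (\b.(\c.b)))
Step 4: ((((\h.(((\f.(\g.(\h.((f h) g)))) h) (v h))) v) p) (\b.(\c.b)))
Step 5: (((((\f.(\g.(\h.((f h) g)))) v) (v v)) p) (\b.(\c.b)))
Step 6: ((((\g.(\h.((v h) g))) (v v)) p) (\b.(\c.b)))
Step 7: (((\h.((v h) (v v))) p) (\b.(\c.b)))
Step 8: (((v p) (v v)) (\b.(\c.b)))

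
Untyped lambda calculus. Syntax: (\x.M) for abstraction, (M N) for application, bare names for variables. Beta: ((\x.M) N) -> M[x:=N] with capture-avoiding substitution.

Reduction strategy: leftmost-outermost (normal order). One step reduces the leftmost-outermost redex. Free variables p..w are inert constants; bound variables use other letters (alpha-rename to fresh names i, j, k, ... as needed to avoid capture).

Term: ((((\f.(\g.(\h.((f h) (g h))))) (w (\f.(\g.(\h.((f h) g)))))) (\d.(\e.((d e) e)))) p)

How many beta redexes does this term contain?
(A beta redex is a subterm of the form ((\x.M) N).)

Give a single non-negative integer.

Term: ((((\f.(\g.(\h.((f h) (g h))))) (w (\f.(\g.(\h.((f h) g)))))) (\d.(\e.((d e) e)))) p)
  Redex: ((\f.(\g.(\h.((f h) (g h))))) (w (\f.(\g.(\h.((f h) g))))))
Total redexes: 1

Answer: 1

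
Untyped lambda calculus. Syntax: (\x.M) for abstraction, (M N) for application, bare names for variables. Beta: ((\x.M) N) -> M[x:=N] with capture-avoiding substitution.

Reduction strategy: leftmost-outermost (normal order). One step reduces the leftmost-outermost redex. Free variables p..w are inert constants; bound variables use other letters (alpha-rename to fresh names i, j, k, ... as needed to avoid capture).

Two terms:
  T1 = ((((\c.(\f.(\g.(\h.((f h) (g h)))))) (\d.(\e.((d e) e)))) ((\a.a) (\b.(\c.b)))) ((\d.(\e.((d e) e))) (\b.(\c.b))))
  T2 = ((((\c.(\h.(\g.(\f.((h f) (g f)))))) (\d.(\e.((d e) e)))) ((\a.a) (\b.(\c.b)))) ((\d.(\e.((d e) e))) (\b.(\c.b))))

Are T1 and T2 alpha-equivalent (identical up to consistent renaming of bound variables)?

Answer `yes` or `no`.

Term 1: ((((\c.(\f.(\g.(\h.((f h) (g h)))))) (\d.(\e.((d e) e)))) ((\a.a) (\b.(\c.b)))) ((\d.(\e.((d e) e))) (\b.(\c.b))))
Term 2: ((((\c.(\h.(\g.(\f.((h f) (g f)))))) (\d.(\e.((d e) e)))) ((\a.a) (\b.(\c.b)))) ((\d.(\e.((d e) e))) (\b.(\c.b))))
Alpha-equivalence: compare structure up to binder renaming.
Result: True

Answer: yes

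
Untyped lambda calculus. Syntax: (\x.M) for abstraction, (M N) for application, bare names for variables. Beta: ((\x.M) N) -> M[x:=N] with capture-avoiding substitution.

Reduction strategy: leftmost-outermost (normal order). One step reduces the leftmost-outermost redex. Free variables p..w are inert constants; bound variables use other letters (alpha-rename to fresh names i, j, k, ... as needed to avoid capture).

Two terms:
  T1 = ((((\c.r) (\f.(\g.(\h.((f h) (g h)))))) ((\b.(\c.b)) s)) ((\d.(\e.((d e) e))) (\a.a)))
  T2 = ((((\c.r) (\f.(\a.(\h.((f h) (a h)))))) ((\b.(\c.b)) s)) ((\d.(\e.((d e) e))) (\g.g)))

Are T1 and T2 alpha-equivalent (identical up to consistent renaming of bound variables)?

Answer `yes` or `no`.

Term 1: ((((\c.r) (\f.(\g.(\h.((f h) (g h)))))) ((\b.(\c.b)) s)) ((\d.(\e.((d e) e))) (\a.a)))
Term 2: ((((\c.r) (\f.(\a.(\h.((f h) (a h)))))) ((\b.(\c.b)) s)) ((\d.(\e.((d e) e))) (\g.g)))
Alpha-equivalence: compare structure up to binder renaming.
Result: True

Answer: yes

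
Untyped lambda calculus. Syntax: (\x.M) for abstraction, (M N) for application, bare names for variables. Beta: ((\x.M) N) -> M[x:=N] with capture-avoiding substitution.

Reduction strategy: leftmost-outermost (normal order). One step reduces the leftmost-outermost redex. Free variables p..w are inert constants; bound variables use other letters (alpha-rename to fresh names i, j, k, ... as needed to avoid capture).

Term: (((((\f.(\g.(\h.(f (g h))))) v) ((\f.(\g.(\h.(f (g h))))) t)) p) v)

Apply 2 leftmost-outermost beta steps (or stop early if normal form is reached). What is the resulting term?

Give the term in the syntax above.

Answer: (((\h.(v (((\f.(\g.(\h.(f (g h))))) t) h))) p) v)

Derivation:
Step 0: (((((\f.(\g.(\h.(f (g h))))) v) ((\f.(\g.(\h.(f (g h))))) t)) p) v)
Step 1: ((((\g.(\h.(v (g h)))) ((\f.(\g.(\h.(f (g h))))) t)) p) v)
Step 2: (((\h.(v (((\f.(\g.(\h.(f (g h))))) t) h))) p) v)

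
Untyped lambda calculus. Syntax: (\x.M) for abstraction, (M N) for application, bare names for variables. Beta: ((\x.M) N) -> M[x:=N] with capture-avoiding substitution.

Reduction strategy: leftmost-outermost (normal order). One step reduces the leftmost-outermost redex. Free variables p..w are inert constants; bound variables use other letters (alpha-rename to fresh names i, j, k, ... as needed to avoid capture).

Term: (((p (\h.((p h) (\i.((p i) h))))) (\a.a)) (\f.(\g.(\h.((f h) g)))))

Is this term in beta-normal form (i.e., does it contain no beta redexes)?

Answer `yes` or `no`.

Answer: yes

Derivation:
Term: (((p (\h.((p h) (\i.((p i) h))))) (\a.a)) (\f.(\g.(\h.((f h) g)))))
No beta redexes found.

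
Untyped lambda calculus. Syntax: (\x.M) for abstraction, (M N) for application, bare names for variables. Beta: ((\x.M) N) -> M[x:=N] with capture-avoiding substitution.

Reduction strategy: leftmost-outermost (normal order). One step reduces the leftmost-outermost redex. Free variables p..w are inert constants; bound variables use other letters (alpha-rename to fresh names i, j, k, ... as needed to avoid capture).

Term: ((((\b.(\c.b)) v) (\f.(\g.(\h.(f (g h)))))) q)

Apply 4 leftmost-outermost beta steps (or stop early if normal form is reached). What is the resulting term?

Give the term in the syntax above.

Step 0: ((((\b.(\c.b)) v) (\f.(\g.(\h.(f (g h)))))) q)
Step 1: (((\c.v) (\f.(\g.(\h.(f (g h)))))) q)
Step 2: (v q)
Step 3: (normal form reached)

Answer: (v q)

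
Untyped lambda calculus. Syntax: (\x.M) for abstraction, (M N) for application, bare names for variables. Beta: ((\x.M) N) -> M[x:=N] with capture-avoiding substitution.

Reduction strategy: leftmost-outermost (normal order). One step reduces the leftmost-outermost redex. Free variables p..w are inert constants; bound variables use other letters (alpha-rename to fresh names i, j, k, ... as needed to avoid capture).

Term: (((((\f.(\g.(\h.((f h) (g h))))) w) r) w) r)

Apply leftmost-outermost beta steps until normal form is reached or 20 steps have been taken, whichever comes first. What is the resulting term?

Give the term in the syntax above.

Answer: (((w w) (r w)) r)

Derivation:
Step 0: (((((\f.(\g.(\h.((f h) (g h))))) w) r) w) r)
Step 1: ((((\g.(\h.((w h) (g h)))) r) w) r)
Step 2: (((\h.((w h) (r h))) w) r)
Step 3: (((w w) (r w)) r)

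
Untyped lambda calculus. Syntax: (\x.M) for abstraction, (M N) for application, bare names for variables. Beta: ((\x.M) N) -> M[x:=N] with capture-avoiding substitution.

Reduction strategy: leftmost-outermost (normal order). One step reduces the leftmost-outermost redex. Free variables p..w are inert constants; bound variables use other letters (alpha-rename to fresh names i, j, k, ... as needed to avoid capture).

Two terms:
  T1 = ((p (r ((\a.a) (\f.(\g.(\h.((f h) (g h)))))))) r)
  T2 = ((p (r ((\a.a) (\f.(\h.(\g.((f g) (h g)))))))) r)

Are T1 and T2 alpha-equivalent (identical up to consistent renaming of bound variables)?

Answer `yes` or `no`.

Term 1: ((p (r ((\a.a) (\f.(\g.(\h.((f h) (g h)))))))) r)
Term 2: ((p (r ((\a.a) (\f.(\h.(\g.((f g) (h g)))))))) r)
Alpha-equivalence: compare structure up to binder renaming.
Result: True

Answer: yes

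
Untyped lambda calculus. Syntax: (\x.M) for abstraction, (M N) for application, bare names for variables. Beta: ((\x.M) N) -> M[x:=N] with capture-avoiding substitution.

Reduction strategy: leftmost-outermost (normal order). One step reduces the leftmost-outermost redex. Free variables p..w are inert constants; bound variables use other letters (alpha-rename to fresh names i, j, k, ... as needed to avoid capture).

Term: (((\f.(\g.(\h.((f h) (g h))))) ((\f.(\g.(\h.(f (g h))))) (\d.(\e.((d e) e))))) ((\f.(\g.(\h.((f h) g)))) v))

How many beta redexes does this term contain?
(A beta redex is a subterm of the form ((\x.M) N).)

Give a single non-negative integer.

Answer: 3

Derivation:
Term: (((\f.(\g.(\h.((f h) (g h))))) ((\f.(\g.(\h.(f (g h))))) (\d.(\e.((d e) e))))) ((\f.(\g.(\h.((f h) g)))) v))
  Redex: ((\f.(\g.(\h.((f h) (g h))))) ((\f.(\g.(\h.(f (g h))))) (\d.(\e.((d e) e)))))
  Redex: ((\f.(\g.(\h.(f (g h))))) (\d.(\e.((d e) e))))
  Redex: ((\f.(\g.(\h.((f h) g)))) v)
Total redexes: 3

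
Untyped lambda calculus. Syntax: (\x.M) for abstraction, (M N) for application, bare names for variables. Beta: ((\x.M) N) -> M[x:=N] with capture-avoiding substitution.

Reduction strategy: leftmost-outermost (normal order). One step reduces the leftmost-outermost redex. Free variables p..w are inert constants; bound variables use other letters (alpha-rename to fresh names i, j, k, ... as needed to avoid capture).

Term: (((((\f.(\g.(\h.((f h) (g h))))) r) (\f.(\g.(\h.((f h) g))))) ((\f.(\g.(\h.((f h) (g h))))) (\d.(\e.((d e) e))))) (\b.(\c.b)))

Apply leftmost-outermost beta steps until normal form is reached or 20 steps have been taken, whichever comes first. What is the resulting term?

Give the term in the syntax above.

Step 0: (((((\f.(\g.(\h.((f h) (g h))))) r) (\f.(\g.(\h.((f h) g))))) ((\f.(\g.(\h.((f h) (g h))))) (\d.(\e.((d e) e))))) (\b.(\c.b)))
Step 1: ((((\g.(\h.((r h) (g h)))) (\f.(\g.(\h.((f h) g))))) ((\f.(\g.(\h.((f h) (g h))))) (\d.(\e.((d e) e))))) (\b.(\c.b)))
Step 2: (((\h.((r h) ((\f.(\g.(\h.((f h) g)))) h))) ((\f.(\g.(\h.((f h) (g h))))) (\d.(\e.((d e) e))))) (\b.(\c.b)))
Step 3: (((r ((\f.(\g.(\h.((f h) (g h))))) (\d.(\e.((d e) e))))) ((\f.(\g.(\h.((f h) g)))) ((\f.(\g.(\h.((f h) (g h))))) (\d.(\e.((d e) e)))))) (\b.(\c.b)))
Step 4: (((r (\g.(\h.(((\d.(\e.((d e) e))) h) (g h))))) ((\f.(\g.(\h.((f h) g)))) ((\f.(\g.(\h.((f h) (g h))))) (\d.(\e.((d e) e)))))) (\b.(\c.b)))
Step 5: (((r (\g.(\h.((\e.((h e) e)) (g h))))) ((\f.(\g.(\h.((f h) g)))) ((\f.(\g.(\h.((f h) (g h))))) (\d.(\e.((d e) e)))))) (\b.(\c.b)))
Step 6: (((r (\g.(\h.((h (g h)) (g h))))) ((\f.(\g.(\h.((f h) g)))) ((\f.(\g.(\h.((f h) (g h))))) (\d.(\e.((d e) e)))))) (\b.(\c.b)))
Step 7: (((r (\g.(\h.((h (g h)) (g h))))) (\g.(\h.((((\f.(\g.(\h.((f h) (g h))))) (\d.(\e.((d e) e)))) h) g)))) (\b.(\c.b)))
Step 8: (((r (\g.(\h.((h (g h)) (g h))))) (\g.(\h.(((\g.(\h.(((\d.(\e.((d e) e))) h) (g h)))) h) g)))) (\b.(\c.b)))
Step 9: (((r (\g.(\h.((h (g h)) (g h))))) (\g.(\h.((\i.(((\d.(\e.((d e) e))) i) (h i))) g)))) (\b.(\c.b)))
Step 10: (((r (\g.(\h.((h (g h)) (g h))))) (\g.(\h.(((\d.(\e.((d e) e))) g) (h g))))) (\b.(\c.b)))
Step 11: (((r (\g.(\h.((h (g h)) (g h))))) (\g.(\h.((\e.((g e) e)) (h g))))) (\b.(\c.b)))
Step 12: (((r (\g.(\h.((h (g h)) (g h))))) (\g.(\h.((g (h g)) (h g))))) (\b.(\c.b)))

Answer: (((r (\g.(\h.((h (g h)) (g h))))) (\g.(\h.((g (h g)) (h g))))) (\b.(\c.b)))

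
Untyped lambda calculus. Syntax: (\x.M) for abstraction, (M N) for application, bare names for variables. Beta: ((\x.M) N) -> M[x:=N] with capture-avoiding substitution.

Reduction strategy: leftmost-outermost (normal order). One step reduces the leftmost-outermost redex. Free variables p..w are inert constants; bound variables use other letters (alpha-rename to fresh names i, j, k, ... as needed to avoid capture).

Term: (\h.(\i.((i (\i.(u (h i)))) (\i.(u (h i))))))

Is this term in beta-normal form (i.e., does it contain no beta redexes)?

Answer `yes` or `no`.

Term: (\h.(\i.((i (\i.(u (h i)))) (\i.(u (h i))))))
No beta redexes found.

Answer: yes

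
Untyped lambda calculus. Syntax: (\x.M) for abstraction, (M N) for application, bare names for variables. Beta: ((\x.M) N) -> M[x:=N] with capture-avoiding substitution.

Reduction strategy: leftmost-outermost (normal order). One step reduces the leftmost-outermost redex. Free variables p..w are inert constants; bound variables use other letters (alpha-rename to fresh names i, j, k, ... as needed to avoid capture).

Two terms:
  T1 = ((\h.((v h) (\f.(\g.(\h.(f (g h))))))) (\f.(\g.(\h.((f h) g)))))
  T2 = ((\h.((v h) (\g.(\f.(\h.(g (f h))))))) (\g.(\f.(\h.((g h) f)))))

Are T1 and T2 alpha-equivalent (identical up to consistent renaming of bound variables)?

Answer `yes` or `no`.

Term 1: ((\h.((v h) (\f.(\g.(\h.(f (g h))))))) (\f.(\g.(\h.((f h) g)))))
Term 2: ((\h.((v h) (\g.(\f.(\h.(g (f h))))))) (\g.(\f.(\h.((g h) f)))))
Alpha-equivalence: compare structure up to binder renaming.
Result: True

Answer: yes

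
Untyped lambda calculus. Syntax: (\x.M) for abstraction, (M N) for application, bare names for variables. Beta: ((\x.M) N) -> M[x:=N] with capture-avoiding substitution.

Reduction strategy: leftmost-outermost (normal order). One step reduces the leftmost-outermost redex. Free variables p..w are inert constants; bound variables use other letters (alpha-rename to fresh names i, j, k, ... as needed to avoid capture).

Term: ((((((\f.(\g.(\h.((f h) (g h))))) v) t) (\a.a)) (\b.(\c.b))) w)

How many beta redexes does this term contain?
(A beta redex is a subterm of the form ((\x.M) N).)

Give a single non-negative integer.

Answer: 1

Derivation:
Term: ((((((\f.(\g.(\h.((f h) (g h))))) v) t) (\a.a)) (\b.(\c.b))) w)
  Redex: ((\f.(\g.(\h.((f h) (g h))))) v)
Total redexes: 1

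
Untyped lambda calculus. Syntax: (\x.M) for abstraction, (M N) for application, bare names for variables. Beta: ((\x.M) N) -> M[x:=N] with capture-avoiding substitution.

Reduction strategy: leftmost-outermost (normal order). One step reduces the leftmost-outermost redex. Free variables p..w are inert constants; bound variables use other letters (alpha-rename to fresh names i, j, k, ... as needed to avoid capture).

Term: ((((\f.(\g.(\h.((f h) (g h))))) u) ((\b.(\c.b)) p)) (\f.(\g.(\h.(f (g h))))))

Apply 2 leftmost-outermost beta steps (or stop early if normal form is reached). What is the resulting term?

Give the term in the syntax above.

Step 0: ((((\f.(\g.(\h.((f h) (g h))))) u) ((\b.(\c.b)) p)) (\f.(\g.(\h.(f (g h))))))
Step 1: (((\g.(\h.((u h) (g h)))) ((\b.(\c.b)) p)) (\f.(\g.(\h.(f (g h))))))
Step 2: ((\h.((u h) (((\b.(\c.b)) p) h))) (\f.(\g.(\h.(f (g h))))))

Answer: ((\h.((u h) (((\b.(\c.b)) p) h))) (\f.(\g.(\h.(f (g h))))))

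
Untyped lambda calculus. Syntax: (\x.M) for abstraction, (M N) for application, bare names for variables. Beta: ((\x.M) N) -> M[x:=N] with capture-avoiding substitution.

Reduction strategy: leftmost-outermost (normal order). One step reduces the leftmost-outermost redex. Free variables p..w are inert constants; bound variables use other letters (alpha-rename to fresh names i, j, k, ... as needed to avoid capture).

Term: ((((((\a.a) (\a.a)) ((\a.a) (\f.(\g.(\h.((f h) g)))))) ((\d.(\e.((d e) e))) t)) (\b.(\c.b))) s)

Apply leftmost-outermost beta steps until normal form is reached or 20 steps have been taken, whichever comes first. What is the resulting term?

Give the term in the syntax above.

Step 0: ((((((\a.a) (\a.a)) ((\a.a) (\f.(\g.(\h.((f h) g)))))) ((\d.(\e.((d e) e))) t)) (\b.(\c.b))) s)
Step 1: (((((\a.a) ((\a.a) (\f.(\g.(\h.((f h) g)))))) ((\d.(\e.((d e) e))) t)) (\b.(\c.b))) s)
Step 2: (((((\a.a) (\f.(\g.(\h.((f h) g))))) ((\d.(\e.((d e) e))) t)) (\b.(\c.b))) s)
Step 3: ((((\f.(\g.(\h.((f h) g)))) ((\d.(\e.((d e) e))) t)) (\b.(\c.b))) s)
Step 4: (((\g.(\h.((((\d.(\e.((d e) e))) t) h) g))) (\b.(\c.b))) s)
Step 5: ((\h.((((\d.(\e.((d e) e))) t) h) (\b.(\c.b)))) s)
Step 6: ((((\d.(\e.((d e) e))) t) s) (\b.(\c.b)))
Step 7: (((\e.((t e) e)) s) (\b.(\c.b)))
Step 8: (((t s) s) (\b.(\c.b)))

Answer: (((t s) s) (\b.(\c.b)))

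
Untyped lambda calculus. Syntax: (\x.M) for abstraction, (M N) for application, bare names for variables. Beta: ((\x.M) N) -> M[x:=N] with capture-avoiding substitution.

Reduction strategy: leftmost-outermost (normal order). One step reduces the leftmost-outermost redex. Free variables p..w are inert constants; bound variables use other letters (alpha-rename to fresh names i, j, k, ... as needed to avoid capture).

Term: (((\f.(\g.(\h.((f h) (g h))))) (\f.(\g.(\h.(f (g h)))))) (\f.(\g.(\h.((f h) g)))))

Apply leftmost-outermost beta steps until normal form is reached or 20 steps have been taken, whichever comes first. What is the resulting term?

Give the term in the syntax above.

Answer: (\h.(\i.(h (\j.((h j) i)))))

Derivation:
Step 0: (((\f.(\g.(\h.((f h) (g h))))) (\f.(\g.(\h.(f (g h)))))) (\f.(\g.(\h.((f h) g)))))
Step 1: ((\g.(\h.(((\f.(\g.(\h.(f (g h))))) h) (g h)))) (\f.(\g.(\h.((f h) g)))))
Step 2: (\h.(((\f.(\g.(\h.(f (g h))))) h) ((\f.(\g.(\h.((f h) g)))) h)))
Step 3: (\h.((\g.(\i.(h (g i)))) ((\f.(\g.(\h.((f h) g)))) h)))
Step 4: (\h.(\i.(h (((\f.(\g.(\h.((f h) g)))) h) i))))
Step 5: (\h.(\i.(h ((\g.(\i.((h i) g))) i))))
Step 6: (\h.(\i.(h (\j.((h j) i)))))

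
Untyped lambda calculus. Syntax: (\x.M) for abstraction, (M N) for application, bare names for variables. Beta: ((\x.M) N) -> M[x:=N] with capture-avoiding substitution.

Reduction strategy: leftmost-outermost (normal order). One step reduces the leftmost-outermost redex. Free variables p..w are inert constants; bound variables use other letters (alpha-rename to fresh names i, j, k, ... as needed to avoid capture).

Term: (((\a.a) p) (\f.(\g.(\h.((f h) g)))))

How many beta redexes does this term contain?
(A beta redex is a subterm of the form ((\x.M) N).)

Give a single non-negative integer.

Term: (((\a.a) p) (\f.(\g.(\h.((f h) g)))))
  Redex: ((\a.a) p)
Total redexes: 1

Answer: 1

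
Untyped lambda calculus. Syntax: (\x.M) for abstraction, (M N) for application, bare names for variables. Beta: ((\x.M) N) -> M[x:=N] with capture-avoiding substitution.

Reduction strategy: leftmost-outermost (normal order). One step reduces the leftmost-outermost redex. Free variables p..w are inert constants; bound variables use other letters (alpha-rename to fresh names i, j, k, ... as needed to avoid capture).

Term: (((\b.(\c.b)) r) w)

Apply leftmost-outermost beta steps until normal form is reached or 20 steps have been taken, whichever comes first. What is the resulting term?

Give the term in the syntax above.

Step 0: (((\b.(\c.b)) r) w)
Step 1: ((\c.r) w)
Step 2: r

Answer: r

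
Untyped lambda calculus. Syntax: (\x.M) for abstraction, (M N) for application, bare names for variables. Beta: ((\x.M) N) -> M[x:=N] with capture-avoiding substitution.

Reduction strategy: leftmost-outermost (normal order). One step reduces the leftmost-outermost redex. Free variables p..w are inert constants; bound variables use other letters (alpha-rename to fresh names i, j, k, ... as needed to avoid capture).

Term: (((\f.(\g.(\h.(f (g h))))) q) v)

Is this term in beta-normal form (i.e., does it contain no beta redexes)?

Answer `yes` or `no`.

Answer: no

Derivation:
Term: (((\f.(\g.(\h.(f (g h))))) q) v)
Found 1 beta redex(es).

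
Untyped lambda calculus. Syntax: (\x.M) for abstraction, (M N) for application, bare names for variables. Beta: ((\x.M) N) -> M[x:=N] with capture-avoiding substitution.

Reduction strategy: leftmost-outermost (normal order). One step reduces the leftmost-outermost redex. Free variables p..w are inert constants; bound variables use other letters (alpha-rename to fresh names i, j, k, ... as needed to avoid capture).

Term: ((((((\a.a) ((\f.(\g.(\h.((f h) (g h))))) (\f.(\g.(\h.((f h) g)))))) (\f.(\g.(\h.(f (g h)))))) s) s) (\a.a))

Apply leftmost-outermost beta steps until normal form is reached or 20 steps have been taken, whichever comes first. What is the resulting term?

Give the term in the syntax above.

Answer: (((s s) (\g.(\h.(s (g h))))) (\a.a))

Derivation:
Step 0: ((((((\a.a) ((\f.(\g.(\h.((f h) (g h))))) (\f.(\g.(\h.((f h) g)))))) (\f.(\g.(\h.(f (g h)))))) s) s) (\a.a))
Step 1: ((((((\f.(\g.(\h.((f h) (g h))))) (\f.(\g.(\h.((f h) g))))) (\f.(\g.(\h.(f (g h)))))) s) s) (\a.a))
Step 2: (((((\g.(\h.(((\f.(\g.(\h.((f h) g)))) h) (g h)))) (\f.(\g.(\h.(f (g h)))))) s) s) (\a.a))
Step 3: ((((\h.(((\f.(\g.(\h.((f h) g)))) h) ((\f.(\g.(\h.(f (g h))))) h))) s) s) (\a.a))
Step 4: (((((\f.(\g.(\h.((f h) g)))) s) ((\f.(\g.(\h.(f (g h))))) s)) s) (\a.a))
Step 5: ((((\g.(\h.((s h) g))) ((\f.(\g.(\h.(f (g h))))) s)) s) (\a.a))
Step 6: (((\h.((s h) ((\f.(\g.(\h.(f (g h))))) s))) s) (\a.a))
Step 7: (((s s) ((\f.(\g.(\h.(f (g h))))) s)) (\a.a))
Step 8: (((s s) (\g.(\h.(s (g h))))) (\a.a))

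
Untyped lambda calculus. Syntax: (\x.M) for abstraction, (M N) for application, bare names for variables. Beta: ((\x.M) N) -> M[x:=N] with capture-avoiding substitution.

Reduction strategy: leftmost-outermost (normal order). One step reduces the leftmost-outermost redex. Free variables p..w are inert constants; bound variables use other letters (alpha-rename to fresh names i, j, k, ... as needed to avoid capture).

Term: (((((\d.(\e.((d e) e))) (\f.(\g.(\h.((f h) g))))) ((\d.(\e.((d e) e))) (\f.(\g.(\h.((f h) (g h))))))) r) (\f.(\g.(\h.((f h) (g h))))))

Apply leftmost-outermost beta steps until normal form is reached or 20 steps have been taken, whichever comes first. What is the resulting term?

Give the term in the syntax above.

Answer: (((r (\e.(\h.((e h) (e h))))) (r (\e.(\h.((e h) (e h)))))) (\f.(\g.(\h.((f h) (g h))))))

Derivation:
Step 0: (((((\d.(\e.((d e) e))) (\f.(\g.(\h.((f h) g))))) ((\d.(\e.((d e) e))) (\f.(\g.(\h.((f h) (g h))))))) r) (\f.(\g.(\h.((f h) (g h))))))
Step 1: ((((\e.(((\f.(\g.(\h.((f h) g)))) e) e)) ((\d.(\e.((d e) e))) (\f.(\g.(\h.((f h) (g h))))))) r) (\f.(\g.(\h.((f h) (g h))))))
Step 2: (((((\f.(\g.(\h.((f h) g)))) ((\d.(\e.((d e) e))) (\f.(\g.(\h.((f h) (g h))))))) ((\d.(\e.((d e) e))) (\f.(\g.(\h.((f h) (g h))))))) r) (\f.(\g.(\h.((f h) (g h))))))
Step 3: ((((\g.(\h.((((\d.(\e.((d e) e))) (\f.(\g.(\h.((f h) (g h)))))) h) g))) ((\d.(\e.((d e) e))) (\f.(\g.(\h.((f h) (g h))))))) r) (\f.(\g.(\h.((f h) (g h))))))
Step 4: (((\h.((((\d.(\e.((d e) e))) (\f.(\g.(\h.((f h) (g h)))))) h) ((\d.(\e.((d e) e))) (\f.(\g.(\h.((f h) (g h)))))))) r) (\f.(\g.(\h.((f h) (g h))))))
Step 5: (((((\d.(\e.((d e) e))) (\f.(\g.(\h.((f h) (g h)))))) r) ((\d.(\e.((d e) e))) (\f.(\g.(\h.((f h) (g h))))))) (\f.(\g.(\h.((f h) (g h))))))
Step 6: ((((\e.(((\f.(\g.(\h.((f h) (g h))))) e) e)) r) ((\d.(\e.((d e) e))) (\f.(\g.(\h.((f h) (g h))))))) (\f.(\g.(\h.((f h) (g h))))))
Step 7: (((((\f.(\g.(\h.((f h) (g h))))) r) r) ((\d.(\e.((d e) e))) (\f.(\g.(\h.((f h) (g h))))))) (\f.(\g.(\h.((f h) (g h))))))
Step 8: ((((\g.(\h.((r h) (g h)))) r) ((\d.(\e.((d e) e))) (\f.(\g.(\h.((f h) (g h))))))) (\f.(\g.(\h.((f h) (g h))))))
Step 9: (((\h.((r h) (r h))) ((\d.(\e.((d e) e))) (\f.(\g.(\h.((f h) (g h))))))) (\f.(\g.(\h.((f h) (g h))))))
Step 10: (((r ((\d.(\e.((d e) e))) (\f.(\g.(\h.((f h) (g h))))))) (r ((\d.(\e.((d e) e))) (\f.(\g.(\h.((f h) (g h)))))))) (\f.(\g.(\h.((f h) (g h))))))
Step 11: (((r (\e.(((\f.(\g.(\h.((f h) (g h))))) e) e))) (r ((\d.(\e.((d e) e))) (\f.(\g.(\h.((f h) (g h)))))))) (\f.(\g.(\h.((f h) (g h))))))
Step 12: (((r (\e.((\g.(\h.((e h) (g h)))) e))) (r ((\d.(\e.((d e) e))) (\f.(\g.(\h.((f h) (g h)))))))) (\f.(\g.(\h.((f h) (g h))))))
Step 13: (((r (\e.(\h.((e h) (e h))))) (r ((\d.(\e.((d e) e))) (\f.(\g.(\h.((f h) (g h)))))))) (\f.(\g.(\h.((f h) (g h))))))
Step 14: (((r (\e.(\h.((e h) (e h))))) (r (\e.(((\f.(\g.(\h.((f h) (g h))))) e) e)))) (\f.(\g.(\h.((f h) (g h))))))
Step 15: (((r (\e.(\h.((e h) (e h))))) (r (\e.((\g.(\h.((e h) (g h)))) e)))) (\f.(\g.(\h.((f h) (g h))))))
Step 16: (((r (\e.(\h.((e h) (e h))))) (r (\e.(\h.((e h) (e h)))))) (\f.(\g.(\h.((f h) (g h))))))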